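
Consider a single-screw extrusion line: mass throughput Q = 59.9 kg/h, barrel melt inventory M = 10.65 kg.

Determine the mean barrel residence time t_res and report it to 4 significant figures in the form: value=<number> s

Q_s = Q / 3600 = 59.9 / 3600 = 0.0166389 kg/s
t_res = M / Q_s = 10.65 / 0.0166389 = 640.067 s

value=640.1 s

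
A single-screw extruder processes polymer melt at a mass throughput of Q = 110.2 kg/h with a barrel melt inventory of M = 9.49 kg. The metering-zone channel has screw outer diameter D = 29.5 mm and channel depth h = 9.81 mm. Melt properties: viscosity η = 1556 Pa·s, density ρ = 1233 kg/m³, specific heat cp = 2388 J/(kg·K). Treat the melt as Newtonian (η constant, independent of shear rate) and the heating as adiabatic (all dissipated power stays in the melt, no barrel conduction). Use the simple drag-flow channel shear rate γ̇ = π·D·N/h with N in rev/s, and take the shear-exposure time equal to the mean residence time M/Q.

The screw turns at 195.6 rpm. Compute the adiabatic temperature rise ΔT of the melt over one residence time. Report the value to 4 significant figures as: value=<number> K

value=155.4 K

Q_s = Q / 3600 = 110.2 / 3600 = 0.0306111 kg/s
t_res = M / Q_s = 9.49 / 0.0306111 = 310.018 s
Convert to SI: D = 0.0295 m, h = 0.00981 m, N = 195.6/60 = 3.26 rev/s
γ̇ = π·D·N / h = π · 0.0295 · 3.26 / 0.00981 = 30.7979 s⁻¹
ΔT = η·γ̇²·t_res / (ρ·cp) = 1556 · (30.7979)² · 310.018 / (1233 · 2388) = 155.396 K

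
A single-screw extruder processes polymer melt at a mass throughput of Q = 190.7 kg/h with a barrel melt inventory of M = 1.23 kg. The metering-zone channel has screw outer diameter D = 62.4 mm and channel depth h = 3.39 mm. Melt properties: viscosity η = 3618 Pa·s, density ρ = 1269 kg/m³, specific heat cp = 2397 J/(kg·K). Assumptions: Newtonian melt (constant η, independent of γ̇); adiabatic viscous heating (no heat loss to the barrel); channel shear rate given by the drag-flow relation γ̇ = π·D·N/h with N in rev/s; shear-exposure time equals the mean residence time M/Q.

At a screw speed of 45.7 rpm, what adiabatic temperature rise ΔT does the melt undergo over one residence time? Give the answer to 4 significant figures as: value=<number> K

Q_s = Q / 3600 = 190.7 / 3600 = 0.0529722 kg/s
t_res = M / Q_s = 1.23 ÷ 0.0529722 = 23.2197 s
Convert to SI: D = 0.0624 m, h = 0.00339 m, N = 45.7/60 = 0.761667 rev/s
γ̇ = π D N / h = (π)(0.0624)(0.761667) / 0.00339 = 44.0453 s⁻¹
ΔT = η·γ̇²·t_res/(ρ·cp) = [3618 × 44.0453² × 23.2197] / [1269 × 2397] = 53.5791 K

value=53.58 K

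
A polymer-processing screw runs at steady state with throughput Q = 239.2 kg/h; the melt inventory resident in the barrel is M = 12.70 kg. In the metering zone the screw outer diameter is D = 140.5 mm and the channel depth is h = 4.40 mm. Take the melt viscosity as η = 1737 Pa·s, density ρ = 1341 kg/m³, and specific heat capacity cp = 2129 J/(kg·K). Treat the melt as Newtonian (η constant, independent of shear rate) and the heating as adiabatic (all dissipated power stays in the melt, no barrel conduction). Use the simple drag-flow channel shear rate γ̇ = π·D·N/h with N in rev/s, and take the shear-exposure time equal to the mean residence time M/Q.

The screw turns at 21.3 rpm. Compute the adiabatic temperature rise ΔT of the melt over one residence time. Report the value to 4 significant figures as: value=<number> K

Q_s = Q / 3600 = 239.2 / 3600 = 0.0664444 kg/s
t_res = M / Q_s = 12.70 ÷ 0.0664444 = 191.137 s
D = 140.5 mm = 0.1405 m;  h = 4.40 mm = 0.0044 m;  N = 21.3 rpm / 60 = 0.355 rev/s
γ̇ = π D N / h = (π)(0.1405)(0.355) / 0.0044 = 35.6125 s⁻¹
ΔT = η·γ̇²·t_res/(ρ·cp) = [1737 × 35.6125² × 191.137] / [1341 × 2129] = 147.484 K

value=147.5 K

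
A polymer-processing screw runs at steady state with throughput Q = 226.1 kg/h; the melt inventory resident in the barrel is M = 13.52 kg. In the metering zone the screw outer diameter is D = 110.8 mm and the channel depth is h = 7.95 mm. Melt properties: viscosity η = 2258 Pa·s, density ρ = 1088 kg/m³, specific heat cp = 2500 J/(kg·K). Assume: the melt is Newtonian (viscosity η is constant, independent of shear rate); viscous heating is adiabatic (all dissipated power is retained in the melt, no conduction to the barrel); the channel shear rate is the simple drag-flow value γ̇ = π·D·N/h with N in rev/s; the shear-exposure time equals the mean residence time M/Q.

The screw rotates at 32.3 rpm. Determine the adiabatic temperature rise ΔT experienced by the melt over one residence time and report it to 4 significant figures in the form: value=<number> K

value=99.28 K

Throughput in SI: Q_s = 226.1 kg/h ÷ 3600 s/h = 0.0628056 kg/s
t_res = M / Q_s = 13.52 ÷ 0.0628056 = 215.268 s
Geometry in metres: D = 110.8 mm → 0.1108 m, h = 7.95 mm → 0.00795 m; screw speed N = 32.3 rpm = 0.538333 rev/s
Shear rate: γ̇ = πDN/h = π·0.1108·0.538333/0.00795 = 23.5708 s⁻¹
Adiabatic rise: ΔT = η γ̇² t_res / (ρ cp) = 2258·(23.5708)²·215.268 / (1088·2500) = 99.2844 K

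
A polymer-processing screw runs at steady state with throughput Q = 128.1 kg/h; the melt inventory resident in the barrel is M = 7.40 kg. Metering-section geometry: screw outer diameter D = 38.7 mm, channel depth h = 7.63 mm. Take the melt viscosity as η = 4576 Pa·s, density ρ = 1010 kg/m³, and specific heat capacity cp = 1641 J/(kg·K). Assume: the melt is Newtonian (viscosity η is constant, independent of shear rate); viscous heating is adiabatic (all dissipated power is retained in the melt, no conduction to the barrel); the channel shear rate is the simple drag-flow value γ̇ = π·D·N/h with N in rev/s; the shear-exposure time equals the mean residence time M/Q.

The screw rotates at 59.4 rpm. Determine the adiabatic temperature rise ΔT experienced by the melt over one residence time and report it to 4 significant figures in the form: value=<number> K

value=142.9 K

Convert throughput: Q = 128.1 kg/h = 128.1/3600 = 0.0355833 kg/s
t_res = M / Q_s = 7.40 ÷ 0.0355833 = 207.963 s
Convert to SI: D = 0.0387 m, h = 0.00763 m, N = 59.4/60 = 0.99 rev/s
γ̇ = π·D·N / h = π · 0.0387 · 0.99 / 0.00763 = 15.7751 s⁻¹
Adiabatic rise: ΔT = η γ̇² t_res / (ρ cp) = 4576·(15.7751)²·207.963 / (1010·1641) = 142.884 K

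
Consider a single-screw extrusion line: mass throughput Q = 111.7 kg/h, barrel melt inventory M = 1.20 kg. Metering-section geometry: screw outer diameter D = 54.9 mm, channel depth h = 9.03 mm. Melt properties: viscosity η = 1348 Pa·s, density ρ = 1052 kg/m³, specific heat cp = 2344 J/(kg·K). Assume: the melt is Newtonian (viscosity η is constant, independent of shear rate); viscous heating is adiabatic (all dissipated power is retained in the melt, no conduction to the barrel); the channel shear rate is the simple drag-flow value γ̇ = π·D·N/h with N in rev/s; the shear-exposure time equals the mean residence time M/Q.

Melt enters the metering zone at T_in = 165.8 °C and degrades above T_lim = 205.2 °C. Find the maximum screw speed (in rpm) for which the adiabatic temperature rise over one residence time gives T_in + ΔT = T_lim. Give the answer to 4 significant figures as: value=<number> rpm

value=135.6 rpm

Convert throughput: Q = 111.7 kg/h = 111.7/3600 = 0.0310278 kg/s
Mean residence time: t_res = M/Q_s = 1.20 kg / 0.0310278 kg/s = 38.675 s
Convert to metres: D = 0.0549 m, h = 0.00903 m
Allowable rise: ΔT_a = T_lim − T_in = 205.2 − 165.8 = 39.4 K
γ̇_max² = ΔT_a·ρ·cp/(η·t_res) = 39.4·1052·2344/(1348·38.675) = 1863.58 s⁻²
γ̇_max = √1863.58 = 43.1693 s⁻¹
N_max = γ̇_max·h / (π·D) = 43.1693 · 0.00903 / (π · 0.0549) = 2.26016 rev/s = 135.61 rpm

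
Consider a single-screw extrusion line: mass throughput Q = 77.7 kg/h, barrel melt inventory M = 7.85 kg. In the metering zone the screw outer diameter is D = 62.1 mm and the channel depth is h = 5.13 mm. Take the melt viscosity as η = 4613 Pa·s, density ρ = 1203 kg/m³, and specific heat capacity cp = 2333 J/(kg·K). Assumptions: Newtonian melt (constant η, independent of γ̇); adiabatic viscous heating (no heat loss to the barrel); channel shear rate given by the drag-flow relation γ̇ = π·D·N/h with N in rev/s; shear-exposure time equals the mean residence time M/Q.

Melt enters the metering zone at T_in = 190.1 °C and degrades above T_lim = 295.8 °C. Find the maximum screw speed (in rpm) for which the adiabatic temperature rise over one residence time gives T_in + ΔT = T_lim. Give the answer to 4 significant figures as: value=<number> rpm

Q_s = Q / 3600 = 77.7 / 3600 = 0.0215833 kg/s
t_res = M / Q_s = 7.85 / 0.0215833 = 363.707 s
Geometry in SI: D = 62.1 mm → 0.0621 m, h = 5.13 mm → 0.00513 m
ΔT_a = T_lim − T_in = 295.8 °C − 190.1 °C = 105.7 K
Invert ΔT = ηγ̇²t_res/(ρcp) for γ̇: γ̇_max² = ΔT_a ρ cp / (η t_res) = 105.7·1203·2333 / (4613·363.707) = 176.816 s⁻²
γ̇_max = sqrt(176.816) = 13.2972 s⁻¹
N_max = γ̇_max·h / (π·D) = 13.2972 · 0.00513 / (π · 0.0621) = 0.349652 rev/s = 20.9791 rpm

value=20.98 rpm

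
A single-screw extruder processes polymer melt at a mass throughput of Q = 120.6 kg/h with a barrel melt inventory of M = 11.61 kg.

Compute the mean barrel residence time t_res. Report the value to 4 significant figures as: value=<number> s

Convert throughput: Q = 120.6 kg/h = 120.6/3600 = 0.0335 kg/s
Mean residence time: t_res = M/Q_s = 11.61 kg / 0.0335 kg/s = 346.567 s

value=346.6 s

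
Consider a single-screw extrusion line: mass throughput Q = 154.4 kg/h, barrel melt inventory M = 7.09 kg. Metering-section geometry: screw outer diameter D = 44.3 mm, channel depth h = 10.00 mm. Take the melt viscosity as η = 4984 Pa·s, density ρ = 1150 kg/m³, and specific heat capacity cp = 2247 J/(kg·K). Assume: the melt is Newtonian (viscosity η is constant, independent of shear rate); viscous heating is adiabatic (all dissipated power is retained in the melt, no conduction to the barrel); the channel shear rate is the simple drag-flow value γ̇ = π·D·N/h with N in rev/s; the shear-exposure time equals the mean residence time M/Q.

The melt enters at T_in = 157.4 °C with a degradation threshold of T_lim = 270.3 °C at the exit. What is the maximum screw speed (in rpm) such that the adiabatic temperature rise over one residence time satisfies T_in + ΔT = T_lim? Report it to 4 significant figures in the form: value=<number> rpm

Throughput in SI: Q_s = 154.4 kg/h ÷ 3600 s/h = 0.0428889 kg/s
t_res = M / Q_s = 7.09 / 0.0428889 = 165.311 s
D = 44.3 mm = 0.0443 m;  h = 10.00 mm = 0.01 m
ΔT_a = T_lim − T_in = 270.3 − 157.4 = 112.9 K
Invert ΔT = ηγ̇²t_res/(ρcp) for γ̇: γ̇_max² = ΔT_a ρ cp / (η t_res) = 112.9·1150·2247 / (4984·165.311) = 354.091 s⁻²
γ̇_max = √354.091 = 18.8173 s⁻¹
Solve γ̇ = πDN/h for N: N_max = γ̇_max·h/(π·D) = 18.8173 × 0.01 / (π × 0.0443) = 1.35209 rev/s = 81.1251 rpm

value=81.13 rpm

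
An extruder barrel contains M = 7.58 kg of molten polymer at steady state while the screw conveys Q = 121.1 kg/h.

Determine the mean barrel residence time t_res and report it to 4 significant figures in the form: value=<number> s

Throughput in SI: Q_s = 121.1 kg/h ÷ 3600 s/h = 0.0336389 kg/s
Mean residence time: t_res = M/Q_s = 7.58 kg / 0.0336389 kg/s = 225.334 s

value=225.3 s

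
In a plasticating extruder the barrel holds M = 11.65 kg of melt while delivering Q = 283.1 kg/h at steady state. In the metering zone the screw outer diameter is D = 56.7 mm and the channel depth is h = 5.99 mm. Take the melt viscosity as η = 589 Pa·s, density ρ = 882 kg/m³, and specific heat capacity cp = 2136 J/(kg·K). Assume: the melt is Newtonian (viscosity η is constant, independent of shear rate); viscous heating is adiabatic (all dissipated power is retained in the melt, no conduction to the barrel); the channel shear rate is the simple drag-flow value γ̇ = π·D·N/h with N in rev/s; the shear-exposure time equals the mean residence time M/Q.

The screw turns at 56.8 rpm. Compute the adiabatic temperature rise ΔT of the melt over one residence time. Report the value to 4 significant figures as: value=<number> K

Convert throughput: Q = 283.1 kg/h = 283.1/3600 = 0.0786389 kg/s
t_res = M / Q_s = 11.65 / 0.0786389 = 148.146 s
Convert to SI: D = 0.0567 m, h = 0.00599 m, N = 56.8/60 = 0.946667 rev/s
Shear rate: γ̇ = πDN/h = π·0.0567·0.946667/0.00599 = 28.1516 s⁻¹
Adiabatic rise: ΔT = η γ̇² t_res / (ρ cp) = 589·(28.1516)²·148.146 / (882·2136) = 36.7063 K

value=36.71 K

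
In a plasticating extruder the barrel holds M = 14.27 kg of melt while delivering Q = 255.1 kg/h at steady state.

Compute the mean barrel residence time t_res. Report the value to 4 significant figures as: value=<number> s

value=201.4 s

Throughput in SI: Q_s = 255.1 kg/h ÷ 3600 s/h = 0.0708611 kg/s
t_res = M / Q_s = 14.27 ÷ 0.0708611 = 201.38 s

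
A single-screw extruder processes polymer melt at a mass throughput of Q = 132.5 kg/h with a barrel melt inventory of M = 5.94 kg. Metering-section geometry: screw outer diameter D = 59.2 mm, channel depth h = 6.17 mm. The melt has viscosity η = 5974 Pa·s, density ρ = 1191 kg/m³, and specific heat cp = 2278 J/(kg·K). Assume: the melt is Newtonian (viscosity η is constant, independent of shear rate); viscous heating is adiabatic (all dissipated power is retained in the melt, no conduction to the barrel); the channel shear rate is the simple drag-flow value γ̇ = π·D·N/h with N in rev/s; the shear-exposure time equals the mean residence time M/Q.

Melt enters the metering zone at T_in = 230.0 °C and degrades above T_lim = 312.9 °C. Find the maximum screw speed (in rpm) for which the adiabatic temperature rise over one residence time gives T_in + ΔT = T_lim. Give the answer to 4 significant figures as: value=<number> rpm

value=30.40 rpm

Q_s = Q / 3600 = 132.5 / 3600 = 0.0368056 kg/s
Mean residence time: t_res = M/Q_s = 5.94 kg / 0.0368056 kg/s = 161.389 s
D = 59.2 mm = 0.0592 m;  h = 6.17 mm = 0.00617 m
ΔT_a = T_lim − T_in = 312.9 °C − 230.0 °C = 82.9 K
γ̇_max² = ΔT_a·ρ·cp/(η·t_res) = 82.9·1191·2278/(5974·161.389) = 233.282 s⁻²
γ̇_max = sqrt(233.282) = 15.2736 s⁻¹
N_max = γ̇_max h / (πD) = 15.2736·0.00617/(π·0.0592) = 0.506704 rev/s → ×60 = 30.4022 rpm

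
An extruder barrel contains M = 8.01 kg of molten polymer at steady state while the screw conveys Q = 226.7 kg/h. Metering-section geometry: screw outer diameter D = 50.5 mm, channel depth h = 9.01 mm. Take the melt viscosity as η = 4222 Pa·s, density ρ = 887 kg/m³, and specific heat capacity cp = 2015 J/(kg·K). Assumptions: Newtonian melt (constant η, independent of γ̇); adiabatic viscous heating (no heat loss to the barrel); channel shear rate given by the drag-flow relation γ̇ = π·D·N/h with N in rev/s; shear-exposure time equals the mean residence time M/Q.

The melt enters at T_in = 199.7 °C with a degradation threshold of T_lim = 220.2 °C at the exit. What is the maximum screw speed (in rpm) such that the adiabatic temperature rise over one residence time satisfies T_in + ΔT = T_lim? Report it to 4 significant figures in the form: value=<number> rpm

Throughput in SI: Q_s = 226.7 kg/h ÷ 3600 s/h = 0.0629722 kg/s
Mean residence time: t_res = M/Q_s = 8.01 kg / 0.0629722 kg/s = 127.199 s
D = 50.5 mm = 0.0505 m;  h = 9.01 mm = 0.00901 m
ΔT_a = T_lim − T_in = 220.2 °C − 199.7 °C = 20.5 K
γ̇_max² = ΔT_a·ρ·cp / (η·t_res) = [20.5 × 887 × 2015] / [4222 × 127.199] = 68.2261 s⁻²
γ̇_max = √68.2261 = 8.25991 s⁻¹
N_max = γ̇_max·h / (π·D) = 8.25991 · 0.00901 / (π · 0.0505) = 0.469093 rev/s = 28.1456 rpm

value=28.15 rpm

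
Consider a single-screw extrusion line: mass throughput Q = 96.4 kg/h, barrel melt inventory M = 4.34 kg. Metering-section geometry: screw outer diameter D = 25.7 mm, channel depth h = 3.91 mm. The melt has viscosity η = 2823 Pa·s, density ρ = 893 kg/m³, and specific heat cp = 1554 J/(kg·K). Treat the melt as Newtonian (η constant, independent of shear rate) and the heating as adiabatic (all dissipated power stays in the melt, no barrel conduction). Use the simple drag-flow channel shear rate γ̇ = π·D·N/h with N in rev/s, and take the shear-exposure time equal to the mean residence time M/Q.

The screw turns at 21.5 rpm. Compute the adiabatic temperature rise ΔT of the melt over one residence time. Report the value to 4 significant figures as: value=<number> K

value=18.05 K

Convert throughput: Q = 96.4 kg/h = 96.4/3600 = 0.0267778 kg/s
t_res = M / Q_s = 4.34 / 0.0267778 = 162.075 s
Convert to SI: D = 0.0257 m, h = 0.00391 m, N = 21.5/60 = 0.358333 rev/s
γ̇ = π D N / h = (π)(0.0257)(0.358333) / 0.00391 = 7.39935 s⁻¹
ΔT = η·γ̇²·t_res/(ρ·cp) = [2823 × 7.39935² × 162.075] / [893 × 1554] = 18.0514 K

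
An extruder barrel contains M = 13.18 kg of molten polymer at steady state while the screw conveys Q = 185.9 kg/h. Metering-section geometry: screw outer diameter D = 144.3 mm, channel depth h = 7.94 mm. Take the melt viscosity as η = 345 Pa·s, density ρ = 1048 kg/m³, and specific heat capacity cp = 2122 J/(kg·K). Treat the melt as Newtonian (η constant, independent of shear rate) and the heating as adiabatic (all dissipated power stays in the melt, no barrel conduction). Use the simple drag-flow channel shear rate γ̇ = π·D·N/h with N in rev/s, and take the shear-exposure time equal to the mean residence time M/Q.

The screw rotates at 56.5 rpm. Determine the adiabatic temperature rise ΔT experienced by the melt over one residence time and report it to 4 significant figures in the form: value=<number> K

value=114.5 K

Q_s = Q / 3600 = 185.9 / 3600 = 0.0516389 kg/s
t_res = M / Q_s = 13.18 ÷ 0.0516389 = 255.234 s
Geometry in metres: D = 144.3 mm → 0.1443 m, h = 7.94 mm → 0.00794 m; screw speed N = 56.5 rpm = 0.941667 rev/s
γ̇ = π·D·N / h = π · 0.1443 · 0.941667 / 0.00794 = 53.7642 s⁻¹
Adiabatic rise: ΔT = η γ̇² t_res / (ρ cp) = 345·(53.7642)²·255.234 / (1048·2122) = 114.456 K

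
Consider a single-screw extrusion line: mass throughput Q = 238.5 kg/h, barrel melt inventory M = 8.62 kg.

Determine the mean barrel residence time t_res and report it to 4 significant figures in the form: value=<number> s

value=130.1 s

Q_s = Q / 3600 = 238.5 / 3600 = 0.06625 kg/s
t_res = M / Q_s = 8.62 ÷ 0.06625 = 130.113 s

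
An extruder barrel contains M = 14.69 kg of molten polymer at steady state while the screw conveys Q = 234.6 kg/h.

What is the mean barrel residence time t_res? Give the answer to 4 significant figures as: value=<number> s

Convert throughput: Q = 234.6 kg/h = 234.6/3600 = 0.0651667 kg/s
t_res = M / Q_s = 14.69 ÷ 0.0651667 = 225.422 s

value=225.4 s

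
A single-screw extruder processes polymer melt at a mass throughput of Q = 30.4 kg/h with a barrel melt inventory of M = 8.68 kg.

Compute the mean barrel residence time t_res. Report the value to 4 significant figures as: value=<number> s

value=1028. s

Q_s = Q / 3600 = 30.4 / 3600 = 0.00844444 kg/s
t_res = M / Q_s = 8.68 / 0.00844444 = 1027.89 s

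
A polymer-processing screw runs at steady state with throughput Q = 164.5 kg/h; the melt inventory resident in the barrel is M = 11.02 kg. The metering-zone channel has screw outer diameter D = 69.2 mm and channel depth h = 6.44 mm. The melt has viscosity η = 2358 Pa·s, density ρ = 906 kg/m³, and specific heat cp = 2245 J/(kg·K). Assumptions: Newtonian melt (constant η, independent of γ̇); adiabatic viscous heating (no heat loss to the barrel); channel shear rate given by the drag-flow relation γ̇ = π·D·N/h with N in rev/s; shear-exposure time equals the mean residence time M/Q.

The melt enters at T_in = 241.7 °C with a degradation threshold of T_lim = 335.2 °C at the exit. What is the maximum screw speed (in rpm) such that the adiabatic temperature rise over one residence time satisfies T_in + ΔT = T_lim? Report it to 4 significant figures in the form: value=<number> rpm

Q_s = Q / 3600 = 164.5 / 3600 = 0.0456944 kg/s
Mean residence time: t_res = M/Q_s = 11.02 kg / 0.0456944 kg/s = 241.167 s
Geometry in SI: D = 69.2 mm → 0.0692 m, h = 6.44 mm → 0.00644 m
ΔT_a = T_lim − T_in = 335.2 − 241.7 = 93.5 K
Invert ΔT = ηγ̇²t_res/(ρcp) for γ̇: γ̇_max² = ΔT_a ρ cp / (η t_res) = 93.5·906·2245 / (2358·241.167) = 334.421 s⁻²
γ̇_max = sqrt(334.421) = 18.2872 s⁻¹
Solve γ̇ = πDN/h for N: N_max = γ̇_max·h/(π·D) = 18.2872 × 0.00644 / (π × 0.0692) = 0.541723 rev/s = 32.5034 rpm

value=32.50 rpm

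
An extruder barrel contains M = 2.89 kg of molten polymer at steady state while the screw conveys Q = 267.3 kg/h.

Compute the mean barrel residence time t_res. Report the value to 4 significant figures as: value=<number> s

value=38.92 s

Q_s = Q / 3600 = 267.3 / 3600 = 0.07425 kg/s
t_res = M / Q_s = 2.89 ÷ 0.07425 = 38.9226 s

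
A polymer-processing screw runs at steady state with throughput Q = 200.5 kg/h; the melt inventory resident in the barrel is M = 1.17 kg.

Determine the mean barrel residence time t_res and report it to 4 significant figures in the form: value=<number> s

Convert throughput: Q = 200.5 kg/h = 200.5/3600 = 0.0556944 kg/s
Mean residence time: t_res = M/Q_s = 1.17 kg / 0.0556944 kg/s = 21.0075 s

value=21.01 s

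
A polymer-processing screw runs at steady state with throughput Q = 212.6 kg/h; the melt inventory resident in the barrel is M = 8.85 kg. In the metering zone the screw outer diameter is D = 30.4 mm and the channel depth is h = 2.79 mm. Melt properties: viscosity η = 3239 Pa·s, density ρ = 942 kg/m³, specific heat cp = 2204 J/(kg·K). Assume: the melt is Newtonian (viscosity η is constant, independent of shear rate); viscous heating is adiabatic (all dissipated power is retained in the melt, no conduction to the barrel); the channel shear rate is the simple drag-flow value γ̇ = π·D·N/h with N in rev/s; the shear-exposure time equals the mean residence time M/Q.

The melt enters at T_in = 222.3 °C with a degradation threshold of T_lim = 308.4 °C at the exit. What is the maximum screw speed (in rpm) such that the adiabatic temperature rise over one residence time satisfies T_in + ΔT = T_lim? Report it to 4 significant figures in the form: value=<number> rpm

value=33.64 rpm

Q_s = Q / 3600 = 212.6 / 3600 = 0.0590556 kg/s
t_res = M / Q_s = 8.85 / 0.0590556 = 149.859 s
Geometry in SI: D = 30.4 mm → 0.0304 m, h = 2.79 mm → 0.00279 m
Allowable rise: ΔT_a = T_lim − T_in = 308.4 − 222.3 = 86.1 K
γ̇_max² = ΔT_a·ρ·cp / (η·t_res) = [86.1 × 942 × 2204] / [3239 × 149.859] = 368.275 s⁻²
Take the square root: γ̇_max = √(368.275) = 19.1905 s⁻¹
N_max = γ̇_max h / (πD) = 19.1905·0.00279/(π·0.0304) = 0.560618 rev/s → ×60 = 33.6371 rpm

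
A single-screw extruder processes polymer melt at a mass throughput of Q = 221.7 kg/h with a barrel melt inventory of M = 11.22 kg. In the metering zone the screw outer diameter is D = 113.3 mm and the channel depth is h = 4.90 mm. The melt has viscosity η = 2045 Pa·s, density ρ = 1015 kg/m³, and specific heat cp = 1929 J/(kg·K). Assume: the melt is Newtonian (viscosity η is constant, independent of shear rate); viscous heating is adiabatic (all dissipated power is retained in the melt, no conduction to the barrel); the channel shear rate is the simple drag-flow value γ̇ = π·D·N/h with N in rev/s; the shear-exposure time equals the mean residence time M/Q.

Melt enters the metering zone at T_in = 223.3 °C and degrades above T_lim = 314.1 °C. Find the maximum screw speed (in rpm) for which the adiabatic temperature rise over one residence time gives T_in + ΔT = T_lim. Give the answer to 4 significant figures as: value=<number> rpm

Throughput in SI: Q_s = 221.7 kg/h ÷ 3600 s/h = 0.0615833 kg/s
Mean residence time: t_res = M/Q_s = 11.22 kg / 0.0615833 kg/s = 182.192 s
Geometry in SI: D = 113.3 mm → 0.1133 m, h = 4.90 mm → 0.0049 m
ΔT_a = T_lim − T_in = 314.1 °C − 223.3 °C = 90.8 K
γ̇_max² = ΔT_a·ρ·cp/(η·t_res) = 90.8·1015·1929/(2045·182.192) = 477.157 s⁻²
Take the square root: γ̇_max = √(477.157) = 21.8439 s⁻¹
N_max = γ̇_max h / (πD) = 21.8439·0.0049/(π·0.1133) = 0.300709 rev/s → ×60 = 18.0426 rpm

value=18.04 rpm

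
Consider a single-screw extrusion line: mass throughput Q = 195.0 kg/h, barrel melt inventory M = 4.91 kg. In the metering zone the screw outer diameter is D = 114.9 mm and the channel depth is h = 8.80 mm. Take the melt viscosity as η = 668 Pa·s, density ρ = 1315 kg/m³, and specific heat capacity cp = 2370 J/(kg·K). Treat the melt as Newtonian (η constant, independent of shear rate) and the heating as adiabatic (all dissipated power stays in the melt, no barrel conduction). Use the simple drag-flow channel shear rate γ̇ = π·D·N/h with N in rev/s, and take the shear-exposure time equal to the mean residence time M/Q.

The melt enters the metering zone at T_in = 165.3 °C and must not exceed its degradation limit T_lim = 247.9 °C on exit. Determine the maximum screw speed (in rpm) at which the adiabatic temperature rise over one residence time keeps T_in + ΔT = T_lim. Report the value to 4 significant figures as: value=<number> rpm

value=95.37 rpm

Throughput in SI: Q_s = 195.0 kg/h ÷ 3600 s/h = 0.0541667 kg/s
t_res = M / Q_s = 4.91 ÷ 0.0541667 = 90.6462 s
Convert to metres: D = 0.1149 m, h = 0.0088 m
ΔT_a = T_lim − T_in = 247.9 °C − 165.3 °C = 82.6 K
Invert ΔT = ηγ̇²t_res/(ρcp) for γ̇: γ̇_max² = ΔT_a ρ cp / (η t_res) = 82.6·1315·2370 / (668·90.6462) = 4251.36 s⁻²
γ̇_max = √4251.36 = 65.2025 s⁻¹
N_max = γ̇_max h / (πD) = 65.2025·0.0088/(π·0.1149) = 1.58956 rev/s → ×60 = 95.3736 rpm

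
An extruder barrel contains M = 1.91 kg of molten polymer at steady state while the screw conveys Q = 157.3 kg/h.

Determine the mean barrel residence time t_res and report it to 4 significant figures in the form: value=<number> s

value=43.71 s

Throughput in SI: Q_s = 157.3 kg/h ÷ 3600 s/h = 0.0436944 kg/s
t_res = M / Q_s = 1.91 / 0.0436944 = 43.7127 s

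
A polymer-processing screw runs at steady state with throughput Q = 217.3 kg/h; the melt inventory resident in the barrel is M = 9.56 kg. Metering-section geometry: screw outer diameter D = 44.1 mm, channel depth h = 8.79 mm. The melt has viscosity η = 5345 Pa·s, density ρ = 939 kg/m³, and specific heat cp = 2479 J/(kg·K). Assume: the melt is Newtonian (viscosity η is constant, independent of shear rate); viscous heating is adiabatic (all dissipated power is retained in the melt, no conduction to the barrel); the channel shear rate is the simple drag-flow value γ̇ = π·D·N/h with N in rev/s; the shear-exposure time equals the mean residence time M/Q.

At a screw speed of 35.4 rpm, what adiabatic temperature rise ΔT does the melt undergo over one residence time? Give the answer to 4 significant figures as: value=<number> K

value=31.45 K

Convert throughput: Q = 217.3 kg/h = 217.3/3600 = 0.0603611 kg/s
t_res = M / Q_s = 9.56 / 0.0603611 = 158.38 s
Geometry in metres: D = 44.1 mm → 0.0441 m, h = 8.79 mm → 0.00879 m; screw speed N = 35.4 rpm = 0.59 rev/s
Shear rate: γ̇ = πDN/h = π·0.0441·0.59/0.00879 = 9.29933 s⁻¹
ΔT = η·γ̇²·t_res/(ρ·cp) = [5345 × 9.29933² × 158.38] / [939 × 2479] = 31.4492 K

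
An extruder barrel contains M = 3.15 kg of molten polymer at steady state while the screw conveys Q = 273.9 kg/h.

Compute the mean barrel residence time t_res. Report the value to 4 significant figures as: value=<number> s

value=41.40 s

Throughput in SI: Q_s = 273.9 kg/h ÷ 3600 s/h = 0.0760833 kg/s
t_res = M / Q_s = 3.15 ÷ 0.0760833 = 41.402 s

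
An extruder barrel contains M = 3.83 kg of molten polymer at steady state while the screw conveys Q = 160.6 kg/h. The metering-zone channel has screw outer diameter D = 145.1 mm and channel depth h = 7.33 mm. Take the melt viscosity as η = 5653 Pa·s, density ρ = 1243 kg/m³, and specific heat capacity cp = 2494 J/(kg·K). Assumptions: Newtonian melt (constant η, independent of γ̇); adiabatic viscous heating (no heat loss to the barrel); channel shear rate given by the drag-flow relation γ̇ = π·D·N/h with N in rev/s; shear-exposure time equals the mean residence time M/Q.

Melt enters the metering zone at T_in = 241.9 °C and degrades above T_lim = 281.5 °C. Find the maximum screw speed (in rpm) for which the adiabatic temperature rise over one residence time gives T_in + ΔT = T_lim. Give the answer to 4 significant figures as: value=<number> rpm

Throughput in SI: Q_s = 160.6 kg/h ÷ 3600 s/h = 0.0446111 kg/s
t_res = M / Q_s = 3.83 / 0.0446111 = 85.8531 s
Convert to metres: D = 0.1451 m, h = 0.00733 m
Allowable rise: ΔT_a = T_lim − T_in = 281.5 − 241.9 = 39.6 K
Invert ΔT = ηγ̇²t_res/(ρcp) for γ̇: γ̇_max² = ΔT_a ρ cp / (η t_res) = 39.6·1243·2494 / (5653·85.8531) = 252.946 s⁻²
γ̇_max = sqrt(252.946) = 15.9043 s⁻¹
N_max = γ̇_max·h / (π·D) = 15.9043 · 0.00733 / (π · 0.1451) = 0.255741 rev/s = 15.3445 rpm

value=15.34 rpm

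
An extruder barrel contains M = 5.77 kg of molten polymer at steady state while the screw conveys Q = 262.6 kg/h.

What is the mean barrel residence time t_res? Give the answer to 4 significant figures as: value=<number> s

value=79.10 s

Throughput in SI: Q_s = 262.6 kg/h ÷ 3600 s/h = 0.0729444 kg/s
t_res = M / Q_s = 5.77 ÷ 0.0729444 = 79.1013 s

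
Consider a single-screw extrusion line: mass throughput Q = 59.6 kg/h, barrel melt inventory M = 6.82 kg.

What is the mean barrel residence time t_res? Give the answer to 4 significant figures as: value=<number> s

Q_s = Q / 3600 = 59.6 / 3600 = 0.0165556 kg/s
Mean residence time: t_res = M/Q_s = 6.82 kg / 0.0165556 kg/s = 411.946 s

value=411.9 s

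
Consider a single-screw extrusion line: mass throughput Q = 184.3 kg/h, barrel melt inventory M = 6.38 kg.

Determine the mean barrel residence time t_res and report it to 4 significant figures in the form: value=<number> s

Convert throughput: Q = 184.3 kg/h = 184.3/3600 = 0.0511944 kg/s
t_res = M / Q_s = 6.38 / 0.0511944 = 124.623 s

value=124.6 s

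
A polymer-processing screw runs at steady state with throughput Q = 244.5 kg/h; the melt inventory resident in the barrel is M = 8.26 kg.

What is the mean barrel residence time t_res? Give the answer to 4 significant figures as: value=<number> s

Convert throughput: Q = 244.5 kg/h = 244.5/3600 = 0.0679167 kg/s
t_res = M / Q_s = 8.26 / 0.0679167 = 121.62 s

value=121.6 s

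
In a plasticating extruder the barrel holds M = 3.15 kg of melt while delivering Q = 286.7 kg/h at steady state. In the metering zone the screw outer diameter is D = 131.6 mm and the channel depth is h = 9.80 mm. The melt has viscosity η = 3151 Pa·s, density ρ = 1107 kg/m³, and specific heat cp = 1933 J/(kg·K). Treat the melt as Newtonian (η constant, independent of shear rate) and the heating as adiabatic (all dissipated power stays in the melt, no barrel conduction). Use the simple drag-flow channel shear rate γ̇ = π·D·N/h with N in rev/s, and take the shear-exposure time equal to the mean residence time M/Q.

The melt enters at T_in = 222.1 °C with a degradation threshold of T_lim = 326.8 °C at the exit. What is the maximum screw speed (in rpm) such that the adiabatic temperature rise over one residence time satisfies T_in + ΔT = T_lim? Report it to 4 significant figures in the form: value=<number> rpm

value=60.30 rpm

Q_s = Q / 3600 = 286.7 / 3600 = 0.0796389 kg/s
Mean residence time: t_res = M/Q_s = 3.15 kg / 0.0796389 kg/s = 39.5535 s
D = 131.6 mm = 0.1316 m;  h = 9.80 mm = 0.0098 m
ΔT_a = T_lim − T_in = 326.8 − 222.1 = 104.7 K
γ̇_max² = ΔT_a·ρ·cp/(η·t_res) = 104.7·1107·1933/(3151·39.5535) = 1797.6 s⁻²
Take the square root: γ̇_max = √(1797.6) = 42.3981 s⁻¹
N_max = γ̇_max·h / (π·D) = 42.3981 · 0.0098 / (π · 0.1316) = 1.005 rev/s = 60.3001 rpm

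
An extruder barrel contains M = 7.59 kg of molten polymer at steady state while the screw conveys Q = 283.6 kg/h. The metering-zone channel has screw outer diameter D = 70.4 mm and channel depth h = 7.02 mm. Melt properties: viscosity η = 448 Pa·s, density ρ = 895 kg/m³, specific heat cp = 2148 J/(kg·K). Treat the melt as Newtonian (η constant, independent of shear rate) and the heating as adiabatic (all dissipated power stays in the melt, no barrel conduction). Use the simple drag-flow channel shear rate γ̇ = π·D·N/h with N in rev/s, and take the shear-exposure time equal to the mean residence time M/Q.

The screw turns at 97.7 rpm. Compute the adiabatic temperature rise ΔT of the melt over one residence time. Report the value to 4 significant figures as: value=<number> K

value=59.09 K

Throughput in SI: Q_s = 283.6 kg/h ÷ 3600 s/h = 0.0787778 kg/s
Mean residence time: t_res = M/Q_s = 7.59 kg / 0.0787778 kg/s = 96.347 s
Convert to SI: D = 0.0704 m, h = 0.00702 m, N = 97.7/60 = 1.62833 rev/s
γ̇ = π D N / h = (π)(0.0704)(1.62833) / 0.00702 = 51.3013 s⁻¹
Adiabatic rise: ΔT = η γ̇² t_res / (ρ cp) = 448·(51.3013)²·96.347 / (895·2148) = 59.0903 K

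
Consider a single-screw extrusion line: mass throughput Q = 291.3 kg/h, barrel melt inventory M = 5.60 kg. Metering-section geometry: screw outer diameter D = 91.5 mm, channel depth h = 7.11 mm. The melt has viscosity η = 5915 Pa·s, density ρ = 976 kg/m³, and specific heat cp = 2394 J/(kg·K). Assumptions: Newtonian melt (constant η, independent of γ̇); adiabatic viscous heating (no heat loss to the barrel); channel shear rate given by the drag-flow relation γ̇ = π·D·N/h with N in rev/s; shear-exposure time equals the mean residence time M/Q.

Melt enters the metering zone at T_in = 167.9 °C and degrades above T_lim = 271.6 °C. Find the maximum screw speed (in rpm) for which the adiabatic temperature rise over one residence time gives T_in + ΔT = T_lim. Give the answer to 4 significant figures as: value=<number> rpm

Convert throughput: Q = 291.3 kg/h = 291.3/3600 = 0.0809167 kg/s
Mean residence time: t_res = M/Q_s = 5.60 kg / 0.0809167 kg/s = 69.207 s
Geometry in SI: D = 91.5 mm → 0.0915 m, h = 7.11 mm → 0.00711 m
ΔT_a = T_lim − T_in = 271.6 °C − 167.9 °C = 103.7 K
Invert ΔT = ηγ̇²t_res/(ρcp) for γ̇: γ̇_max² = ΔT_a ρ cp / (η t_res) = 103.7·976·2394 / (5915·69.207) = 591.899 s⁻²
γ̇_max = √591.899 = 24.329 s⁻¹
Solve γ̇ = πDN/h for N: N_max = γ̇_max·h/(π·D) = 24.329 × 0.00711 / (π × 0.0915) = 0.601759 rev/s = 36.1055 rpm

value=36.11 rpm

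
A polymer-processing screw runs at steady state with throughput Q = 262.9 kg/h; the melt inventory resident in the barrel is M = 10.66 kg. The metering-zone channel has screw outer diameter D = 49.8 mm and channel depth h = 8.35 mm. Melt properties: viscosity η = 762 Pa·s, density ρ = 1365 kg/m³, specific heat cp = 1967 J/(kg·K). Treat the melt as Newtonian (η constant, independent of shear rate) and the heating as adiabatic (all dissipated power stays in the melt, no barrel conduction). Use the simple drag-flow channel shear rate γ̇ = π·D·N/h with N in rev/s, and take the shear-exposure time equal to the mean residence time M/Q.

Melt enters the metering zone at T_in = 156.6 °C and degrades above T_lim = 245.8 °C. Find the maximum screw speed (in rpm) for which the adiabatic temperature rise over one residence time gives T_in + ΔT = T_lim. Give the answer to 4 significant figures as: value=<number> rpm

Convert throughput: Q = 262.9 kg/h = 262.9/3600 = 0.0730278 kg/s
Mean residence time: t_res = M/Q_s = 10.66 kg / 0.0730278 kg/s = 145.972 s
Convert to metres: D = 0.0498 m, h = 0.00835 m
ΔT_a = T_lim − T_in = 245.8 − 156.6 = 89.2 K
γ̇_max² = ΔT_a·ρ·cp/(η·t_res) = 89.2·1365·1967/(762·145.972) = 2153.17 s⁻²
γ̇_max = √2153.17 = 46.4022 s⁻¹
N_max = γ̇_max·h / (π·D) = 46.4022 · 0.00835 / (π · 0.0498) = 2.47654 rev/s = 148.593 rpm

value=148.6 rpm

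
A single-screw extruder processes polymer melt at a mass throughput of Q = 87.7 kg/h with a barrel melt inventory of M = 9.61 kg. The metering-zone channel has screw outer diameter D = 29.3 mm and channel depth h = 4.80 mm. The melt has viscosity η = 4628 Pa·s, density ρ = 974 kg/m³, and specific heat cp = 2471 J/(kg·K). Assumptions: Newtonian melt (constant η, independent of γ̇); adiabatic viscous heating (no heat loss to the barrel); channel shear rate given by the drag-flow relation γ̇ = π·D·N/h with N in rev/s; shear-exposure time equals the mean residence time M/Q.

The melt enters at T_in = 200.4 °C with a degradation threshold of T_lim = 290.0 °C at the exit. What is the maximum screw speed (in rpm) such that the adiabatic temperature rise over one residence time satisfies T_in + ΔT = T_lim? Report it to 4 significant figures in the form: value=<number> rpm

value=34.00 rpm

Convert throughput: Q = 87.7 kg/h = 87.7/3600 = 0.0243611 kg/s
t_res = M / Q_s = 9.61 ÷ 0.0243611 = 394.481 s
D = 29.3 mm = 0.0293 m;  h = 4.80 mm = 0.0048 m
Allowable rise: ΔT_a = T_lim − T_in = 290.0 − 200.4 = 89.6 K
Invert ΔT = ηγ̇²t_res/(ρcp) for γ̇: γ̇_max² = ΔT_a ρ cp / (η t_res) = 89.6·974·2471 / (4628·394.481) = 118.119 s⁻²
γ̇_max = √118.119 = 10.8683 s⁻¹
N_max = γ̇_max·h / (π·D) = 10.8683 · 0.0048 / (π · 0.0293) = 0.56674 rev/s = 34.0044 rpm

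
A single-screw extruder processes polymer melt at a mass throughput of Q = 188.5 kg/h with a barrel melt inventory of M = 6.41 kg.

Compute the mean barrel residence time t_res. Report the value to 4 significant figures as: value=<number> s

value=122.4 s

Q_s = Q / 3600 = 188.5 / 3600 = 0.0523611 kg/s
Mean residence time: t_res = M/Q_s = 6.41 kg / 0.0523611 kg/s = 122.419 s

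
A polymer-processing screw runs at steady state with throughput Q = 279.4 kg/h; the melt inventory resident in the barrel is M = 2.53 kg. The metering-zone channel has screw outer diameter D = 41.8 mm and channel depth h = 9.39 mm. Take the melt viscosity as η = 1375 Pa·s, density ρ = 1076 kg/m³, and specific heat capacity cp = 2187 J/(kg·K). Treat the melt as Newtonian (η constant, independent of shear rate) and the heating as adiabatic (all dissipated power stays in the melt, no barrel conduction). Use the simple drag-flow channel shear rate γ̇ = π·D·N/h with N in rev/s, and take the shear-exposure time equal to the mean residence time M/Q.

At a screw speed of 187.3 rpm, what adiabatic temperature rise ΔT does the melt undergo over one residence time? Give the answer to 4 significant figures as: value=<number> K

value=36.30 K

Convert throughput: Q = 279.4 kg/h = 279.4/3600 = 0.0776111 kg/s
Mean residence time: t_res = M/Q_s = 2.53 kg / 0.0776111 kg/s = 32.5984 s
D = 41.8 mm = 0.0418 m;  h = 9.39 mm = 0.00939 m;  N = 187.3 rpm / 60 = 3.12167 rev/s
Shear rate: γ̇ = πDN/h = π·0.0418·3.12167/0.00939 = 43.6563 s⁻¹
ΔT = η·γ̇²·t_res / (ρ·cp) = 1375 · (43.6563)² · 32.5984 / (1076 · 2187) = 36.3022 K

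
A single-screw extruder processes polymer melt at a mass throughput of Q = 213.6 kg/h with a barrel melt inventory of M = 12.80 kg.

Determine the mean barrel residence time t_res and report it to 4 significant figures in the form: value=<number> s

Q_s = Q / 3600 = 213.6 / 3600 = 0.0593333 kg/s
t_res = M / Q_s = 12.80 / 0.0593333 = 215.73 s

value=215.7 s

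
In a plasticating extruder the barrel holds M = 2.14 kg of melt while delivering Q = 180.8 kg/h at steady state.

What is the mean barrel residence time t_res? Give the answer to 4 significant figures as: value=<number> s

value=42.61 s

Convert throughput: Q = 180.8 kg/h = 180.8/3600 = 0.0502222 kg/s
Mean residence time: t_res = M/Q_s = 2.14 kg / 0.0502222 kg/s = 42.6106 s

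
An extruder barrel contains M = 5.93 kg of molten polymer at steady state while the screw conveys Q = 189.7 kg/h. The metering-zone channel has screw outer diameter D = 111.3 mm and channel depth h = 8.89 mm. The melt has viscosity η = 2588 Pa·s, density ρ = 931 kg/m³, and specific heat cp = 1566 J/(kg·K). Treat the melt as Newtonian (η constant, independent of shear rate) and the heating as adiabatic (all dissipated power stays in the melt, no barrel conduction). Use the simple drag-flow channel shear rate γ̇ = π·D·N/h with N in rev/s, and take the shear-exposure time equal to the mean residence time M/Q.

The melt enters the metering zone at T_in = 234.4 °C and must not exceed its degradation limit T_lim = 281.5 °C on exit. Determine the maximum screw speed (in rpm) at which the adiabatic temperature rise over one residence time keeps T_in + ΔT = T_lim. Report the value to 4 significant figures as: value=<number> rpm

value=23.42 rpm

Convert throughput: Q = 189.7 kg/h = 189.7/3600 = 0.0526944 kg/s
t_res = M / Q_s = 5.93 / 0.0526944 = 112.536 s
Geometry in SI: D = 111.3 mm → 0.1113 m, h = 8.89 mm → 0.00889 m
ΔT_a = T_lim − T_in = 281.5 − 234.4 = 47.1 K
Invert ΔT = ηγ̇²t_res/(ρcp) for γ̇: γ̇_max² = ΔT_a ρ cp / (η t_res) = 47.1·931·1566 / (2588·112.536) = 235.781 s⁻²
γ̇_max = sqrt(235.781) = 15.3552 s⁻¹
N_max = γ̇_max·h / (π·D) = 15.3552 · 0.00889 / (π · 0.1113) = 0.390401 rev/s = 23.4241 rpm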